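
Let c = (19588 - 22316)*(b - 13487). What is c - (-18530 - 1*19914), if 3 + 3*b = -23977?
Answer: 175910380/3 ≈ 5.8637e+7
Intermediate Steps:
b = -23980/3 (b = -1 + (⅓)*(-23977) = -1 - 23977/3 = -23980/3 ≈ -7993.3)
c = 175795048/3 (c = (19588 - 22316)*(-23980/3 - 13487) = -2728*(-64441/3) = 175795048/3 ≈ 5.8598e+7)
c - (-18530 - 1*19914) = 175795048/3 - (-18530 - 1*19914) = 175795048/3 - (-18530 - 19914) = 175795048/3 - 1*(-38444) = 175795048/3 + 38444 = 175910380/3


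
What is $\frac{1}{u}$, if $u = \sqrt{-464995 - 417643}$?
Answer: $- \frac{i \sqrt{882638}}{882638} \approx - 0.0010644 i$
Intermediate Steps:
$u = i \sqrt{882638}$ ($u = \sqrt{-882638} = i \sqrt{882638} \approx 939.49 i$)
$\frac{1}{u} = \frac{1}{i \sqrt{882638}} = - \frac{i \sqrt{882638}}{882638}$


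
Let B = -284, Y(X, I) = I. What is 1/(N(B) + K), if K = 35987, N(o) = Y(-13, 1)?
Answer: 1/35988 ≈ 2.7787e-5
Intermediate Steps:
N(o) = 1
1/(N(B) + K) = 1/(1 + 35987) = 1/35988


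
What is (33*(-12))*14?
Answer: -5544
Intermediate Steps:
(33*(-12))*14 = -396*14 = -5544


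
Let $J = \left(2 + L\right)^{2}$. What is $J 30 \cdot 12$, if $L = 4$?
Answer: $12960$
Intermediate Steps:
$J = 36$ ($J = \left(2 + 4\right)^{2} = 6^{2} = 36$)
$J 30 \cdot 12 = 36 \cdot 30 \cdot 12 = 1080 \cdot 12 = 12960$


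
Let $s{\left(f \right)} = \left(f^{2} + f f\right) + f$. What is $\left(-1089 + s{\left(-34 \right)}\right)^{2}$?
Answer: $1413721$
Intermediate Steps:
$s{\left(f \right)} = f + 2 f^{2}$ ($s{\left(f \right)} = \left(f^{2} + f^{2}\right) + f = 2 f^{2} + f = f + 2 f^{2}$)
$\left(-1089 + s{\left(-34 \right)}\right)^{2} = \left(-1089 - 34 \left(1 + 2 \left(-34\right)\right)\right)^{2} = \left(-1089 - 34 \left(1 - 68\right)\right)^{2} = \left(-1089 - -2278\right)^{2} = \left(-1089 + 2278\right)^{2} = 1189^{2} = 1413721$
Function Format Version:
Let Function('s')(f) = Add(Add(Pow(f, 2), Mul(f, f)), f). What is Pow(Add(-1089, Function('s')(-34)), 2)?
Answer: 1413721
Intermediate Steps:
Function('s')(f) = Add(f, Mul(2, Pow(f, 2))) (Function('s')(f) = Add(Add(Pow(f, 2), Pow(f, 2)), f) = Add(Mul(2, Pow(f, 2)), f) = Add(f, Mul(2, Pow(f, 2))))
Pow(Add(-1089, Function('s')(-34)), 2) = Pow(Add(-1089, Mul(-34, Add(1, Mul(2, -34)))), 2) = Pow(Add(-1089, Mul(-34, Add(1, -68))), 2) = Pow(Add(-1089, Mul(-34, -67)), 2) = Pow(Add(-1089, 2278), 2) = Pow(1189, 2) = 1413721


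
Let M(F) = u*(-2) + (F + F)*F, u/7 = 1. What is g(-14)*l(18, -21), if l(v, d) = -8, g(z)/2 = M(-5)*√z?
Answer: -576*I*√14 ≈ -2155.2*I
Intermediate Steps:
u = 7 (u = 7*1 = 7)
M(F) = -14 + 2*F² (M(F) = 7*(-2) + (F + F)*F = -14 + (2*F)*F = -14 + 2*F²)
g(z) = 72*√z (g(z) = 2*((-14 + 2*(-5)²)*√z) = 2*((-14 + 2*25)*√z) = 2*((-14 + 50)*√z) = 2*(36*√z) = 72*√z)
g(-14)*l(18, -21) = (72*√(-14))*(-8) = (72*(I*√14))*(-8) = (72*I*√14)*(-8) = -576*I*√14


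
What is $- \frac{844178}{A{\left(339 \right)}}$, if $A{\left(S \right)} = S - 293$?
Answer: $- \frac{422089}{23} \approx -18352.0$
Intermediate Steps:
$A{\left(S \right)} = -293 + S$
$- \frac{844178}{A{\left(339 \right)}} = - \frac{844178}{-293 + 339} = - \frac{844178}{46} = \left(-844178\right) \frac{1}{46} = - \frac{422089}{23}$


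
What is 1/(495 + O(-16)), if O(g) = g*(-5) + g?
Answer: 1/559 ≈ 0.0017889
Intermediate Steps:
O(g) = -4*g (O(g) = -5*g + g = -4*g)
1/(495 + O(-16)) = 1/(495 - 4*(-16)) = 1/(495 + 64) = 1/559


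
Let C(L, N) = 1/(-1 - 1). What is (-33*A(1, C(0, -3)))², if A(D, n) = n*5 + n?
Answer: 9801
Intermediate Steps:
C(L, N) = -½ (C(L, N) = 1/(-2) = -½)
A(D, n) = 6*n (A(D, n) = 5*n + n = 6*n)
(-33*A(1, C(0, -3)))² = (-198*(-1)/2)² = (-33*(-3))² = 99² = 9801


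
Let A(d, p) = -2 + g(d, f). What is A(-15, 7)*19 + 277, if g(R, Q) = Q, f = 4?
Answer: 315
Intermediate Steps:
A(d, p) = 2 (A(d, p) = -2 + 4 = 2)
A(-15, 7)*19 + 277 = 2*19 + 277 = 38 + 277 = 315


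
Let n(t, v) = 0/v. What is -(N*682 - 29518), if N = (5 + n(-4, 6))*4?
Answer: 15878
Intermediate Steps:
n(t, v) = 0
N = 20 (N = (5 + 0)*4 = 5*4 = 20)
-(N*682 - 29518) = -(20*682 - 29518) = -(13640 - 29518) = -1*(-15878) = 15878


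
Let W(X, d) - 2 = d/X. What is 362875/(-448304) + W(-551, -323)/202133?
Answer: -2127087736075/2627893940528 ≈ -0.80943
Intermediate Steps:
W(X, d) = 2 + d/X
362875/(-448304) + W(-551, -323)/202133 = 362875/(-448304) + (2 - 323/(-551))/202133 = 362875*(-1/448304) + (2 - 323*(-1/551))*(1/202133) = -362875/448304 + (2 + 17/29)*(1/202133) = -362875/448304 + (75/29)*(1/202133) = -362875/448304 + 75/5861857 = -2127087736075/2627893940528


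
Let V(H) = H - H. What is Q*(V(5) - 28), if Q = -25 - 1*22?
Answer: 1316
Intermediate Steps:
V(H) = 0
Q = -47 (Q = -25 - 22 = -47)
Q*(V(5) - 28) = -47*(0 - 28) = -47*(-28) = 1316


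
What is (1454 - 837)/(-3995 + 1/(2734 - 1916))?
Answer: -504706/3267909 ≈ -0.15444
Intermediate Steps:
(1454 - 837)/(-3995 + 1/(2734 - 1916)) = 617/(-3995 + 1/818) = 617/(-3267909/818) = 617*(-818/3267909) = -504706/3267909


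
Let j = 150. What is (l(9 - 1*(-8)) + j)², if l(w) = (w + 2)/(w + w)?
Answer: 26204161/1156 ≈ 22668.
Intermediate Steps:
l(w) = (2 + w)/(2*w) (l(w) = (2 + w)/((2*w)) = (2 + w)*(1/(2*w)) = (2 + w)/(2*w))
(l(9 - 1*(-8)) + j)² = ((2 + (9 - 1*(-8)))/(2*(9 - 1*(-8))) + 150)² = ((2 + (9 + 8))/(2*(9 + 8)) + 150)² = ((½)*(2 + 17)/17 + 150)² = ((½)*(1/17)*19 + 150)² = (19/34 + 150)² = (5119/34)² = 26204161/1156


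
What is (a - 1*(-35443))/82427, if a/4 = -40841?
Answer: -127921/82427 ≈ -1.5519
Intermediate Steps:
a = -163364 (a = 4*(-40841) = -163364)
(a - 1*(-35443))/82427 = (-163364 - 1*(-35443))/82427 = (-163364 + 35443)*(1/82427) = -127921*1/82427 = -127921/82427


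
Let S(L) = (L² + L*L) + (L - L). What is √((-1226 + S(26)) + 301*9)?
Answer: 9*√35 ≈ 53.245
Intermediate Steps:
S(L) = 2*L² (S(L) = (L² + L²) + 0 = 2*L² + 0 = 2*L²)
√((-1226 + S(26)) + 301*9) = √((-1226 + 2*26²) + 301*9) = √((-1226 + 2*676) + 2709) = √((-1226 + 1352) + 2709) = √(126 + 2709) = √2835 = 9*√35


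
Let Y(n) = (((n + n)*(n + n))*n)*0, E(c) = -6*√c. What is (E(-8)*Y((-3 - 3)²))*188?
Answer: 0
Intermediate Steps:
Y(n) = 0 (Y(n) = (((2*n)*(2*n))*n)*0 = ((4*n²)*n)*0 = (4*n³)*0 = 0)
(E(-8)*Y((-3 - 3)²))*188 = (-12*I*√2*0)*188 = 0*188 = 0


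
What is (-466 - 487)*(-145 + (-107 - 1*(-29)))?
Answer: 212519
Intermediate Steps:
(-466 - 487)*(-145 + (-107 - 1*(-29))) = -953*(-145 + (-107 + 29)) = -953*(-145 - 78) = -953*(-223) = 212519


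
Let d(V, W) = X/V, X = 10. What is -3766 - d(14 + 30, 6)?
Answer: -82857/22 ≈ -3766.2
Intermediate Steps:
d(V, W) = 10/V
-3766 - d(14 + 30, 6) = -3766 - 10/(14 + 30) = -3766 - 10/44 = -3766 - 1*5/22 = -3766 - 5/22 = -82857/22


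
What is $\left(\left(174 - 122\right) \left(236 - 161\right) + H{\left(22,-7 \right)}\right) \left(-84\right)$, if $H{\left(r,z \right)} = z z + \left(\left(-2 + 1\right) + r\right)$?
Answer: $-333480$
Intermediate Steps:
$H{\left(r,z \right)} = -1 + r + z^{2}$ ($H{\left(r,z \right)} = z^{2} + \left(-1 + r\right) = -1 + r + z^{2}$)
$\left(\left(174 - 122\right) \left(236 - 161\right) + H{\left(22,-7 \right)}\right) \left(-84\right) = \left(\left(174 - 122\right) \left(236 - 161\right) + \left(-1 + 22 + \left(-7\right)^{2}\right)\right) \left(-84\right) = \left(52 \cdot 75 + \left(-1 + 22 + 49\right)\right) \left(-84\right) = \left(3900 + 70\right) \left(-84\right) = 3970 \left(-84\right) = -333480$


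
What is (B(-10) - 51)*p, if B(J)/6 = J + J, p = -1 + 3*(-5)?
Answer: 2736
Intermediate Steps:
p = -16 (p = -1 - 15 = -16)
B(J) = 12*J (B(J) = 6*(J + J) = 6*(2*J) = 12*J)
(B(-10) - 51)*p = (12*(-10) - 51)*(-16) = (-120 - 51)*(-16) = -171*(-16) = 2736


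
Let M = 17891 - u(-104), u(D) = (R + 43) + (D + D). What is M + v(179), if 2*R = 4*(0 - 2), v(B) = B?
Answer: 18239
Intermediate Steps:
R = -4 (R = (4*(0 - 2))/2 = (4*(-2))/2 = (1/2)*(-8) = -4)
u(D) = 39 + 2*D (u(D) = (-4 + 43) + (D + D) = 39 + 2*D)
M = 18060 (M = 17891 - (39 + 2*(-104)) = 17891 - (39 - 208) = 17891 - 1*(-169) = 17891 + 169 = 18060)
M + v(179) = 18060 + 179 = 18239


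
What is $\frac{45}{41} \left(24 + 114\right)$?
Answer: $\frac{6210}{41} \approx 151.46$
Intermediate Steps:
$\frac{45}{41} \left(24 + 114\right) = 45 \cdot \frac{1}{41} \cdot 138 = \frac{45}{41} \cdot 138 = \frac{6210}{41}$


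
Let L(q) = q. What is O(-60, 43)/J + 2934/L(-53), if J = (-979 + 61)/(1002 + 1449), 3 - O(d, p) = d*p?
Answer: -12527143/1802 ≈ -6951.8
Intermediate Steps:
O(d, p) = 3 - d*p
J = -306/817 (J = -918/2451 = -918*1/2451 = -306/817 ≈ -0.37454)
O(-60, 43)/J + 2934/L(-53) = (3 - 1*(-60)*43)/(-306/817) + 2934/(-53) = (3 + 2580)*(-817/306) + 2934*(-1/53) = 2583*(-817/306) - 2934/53 = -234479/34 - 2934/53 = -12527143/1802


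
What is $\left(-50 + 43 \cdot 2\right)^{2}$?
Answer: $1296$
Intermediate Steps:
$\left(-50 + 43 \cdot 2\right)^{2} = \left(-50 + 86\right)^{2} = 36^{2} = 1296$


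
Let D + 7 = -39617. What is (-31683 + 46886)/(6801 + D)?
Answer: -15203/32823 ≈ -0.46318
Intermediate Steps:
D = -39624 (D = -7 - 39617 = -39624)
(-31683 + 46886)/(6801 + D) = (-31683 + 46886)/(6801 - 39624) = 15203/(-32823) = 15203*(-1/32823) = -15203/32823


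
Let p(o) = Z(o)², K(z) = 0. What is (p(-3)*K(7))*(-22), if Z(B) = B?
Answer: 0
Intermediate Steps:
p(o) = o²
(p(-3)*K(7))*(-22) = ((-3)²*0)*(-22) = (9*0)*(-22) = 0*(-22) = 0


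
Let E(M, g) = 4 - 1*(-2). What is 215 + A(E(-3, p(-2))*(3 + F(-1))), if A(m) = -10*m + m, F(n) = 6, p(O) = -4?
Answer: -271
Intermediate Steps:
E(M, g) = 6 (E(M, g) = 4 + 2 = 6)
A(m) = -9*m
215 + A(E(-3, p(-2))*(3 + F(-1))) = 215 - 54*(3 + 6) = 215 - 54*9 = 215 - 9*54 = 215 - 486 = -271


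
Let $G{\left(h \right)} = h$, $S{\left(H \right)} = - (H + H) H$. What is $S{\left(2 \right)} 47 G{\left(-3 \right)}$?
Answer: $1128$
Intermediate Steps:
$S{\left(H \right)} = - 2 H^{2}$ ($S{\left(H \right)} = - 2 H H = - 2 H^{2}$)
$S{\left(2 \right)} 47 G{\left(-3 \right)} = - 2 \cdot 2^{2} \cdot 47 \left(-3\right) = \left(-2\right) 4 \cdot 47 \left(-3\right) = \left(-8\right) 47 \left(-3\right) = \left(-376\right) \left(-3\right) = 1128$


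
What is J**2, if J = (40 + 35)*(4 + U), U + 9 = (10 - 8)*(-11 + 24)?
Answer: 2480625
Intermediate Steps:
U = 17 (U = -9 + (10 - 8)*(-11 + 24) = -9 + 2*13 = -9 + 26 = 17)
J = 1575 (J = (40 + 35)*(4 + 17) = 75*21 = 1575)
J**2 = 1575**2 = 2480625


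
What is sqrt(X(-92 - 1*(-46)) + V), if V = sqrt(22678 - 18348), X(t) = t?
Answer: sqrt(-46 + sqrt(4330)) ≈ 4.4500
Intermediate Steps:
V = sqrt(4330) ≈ 65.803
sqrt(X(-92 - 1*(-46)) + V) = sqrt((-92 - 1*(-46)) + sqrt(4330)) = sqrt((-92 + 46) + sqrt(4330)) = sqrt(-46 + sqrt(4330))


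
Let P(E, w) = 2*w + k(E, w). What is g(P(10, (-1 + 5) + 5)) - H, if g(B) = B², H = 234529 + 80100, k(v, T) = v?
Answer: -313845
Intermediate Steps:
P(E, w) = E + 2*w (P(E, w) = 2*w + E = E + 2*w)
H = 314629
g(P(10, (-1 + 5) + 5)) - H = (10 + 2*((-1 + 5) + 5))² - 1*314629 = (10 + 2*(4 + 5))² - 314629 = (10 + 2*9)² - 314629 = (10 + 18)² - 314629 = 28² - 314629 = 784 - 314629 = -313845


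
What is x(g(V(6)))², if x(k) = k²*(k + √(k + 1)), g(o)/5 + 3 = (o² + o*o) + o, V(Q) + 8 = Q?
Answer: 18275625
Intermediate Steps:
V(Q) = -8 + Q
g(o) = -15 + 5*o + 10*o² (g(o) = -15 + 5*((o² + o*o) + o) = -15 + 5*((o² + o²) + o) = -15 + 5*(2*o² + o) = -15 + 5*(o + 2*o²) = -15 + (5*o + 10*o²) = -15 + 5*o + 10*o²)
x(k) = k²*(k + √(1 + k))
x(g(V(6)))² = ((-15 + 5*(-8 + 6) + 10*(-8 + 6)²)²*((-15 + 5*(-8 + 6) + 10*(-8 + 6)²) + √(1 + (-15 + 5*(-8 + 6) + 10*(-8 + 6)²))))² = ((-15 + 5*(-2) + 10*(-2)²)²*((-15 + 5*(-2) + 10*(-2)²) + √(1 + (-15 + 5*(-2) + 10*(-2)²))))² = ((-15 - 10 + 10*4)²*((-15 - 10 + 10*4) + √(1 + (-15 - 10 + 10*4))))² = ((-15 - 10 + 40)²*((-15 - 10 + 40) + √(1 + (-15 - 10 + 40))))² = (15²*(15 + √(1 + 15)))² = (225*(15 + √16))² = (225*(15 + 4))² = (225*19)² = 4275² = 18275625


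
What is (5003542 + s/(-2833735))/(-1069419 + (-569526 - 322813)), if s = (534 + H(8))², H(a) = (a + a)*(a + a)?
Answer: -1417871146527/555910230613 ≈ -2.5505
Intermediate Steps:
H(a) = 4*a² (H(a) = (2*a)*(2*a) = 4*a²)
s = 624100 (s = (534 + 4*8²)² = (534 + 4*64)² = (534 + 256)² = 790² = 624100)
(5003542 + s/(-2833735))/(-1069419 + (-569526 - 322813)) = (5003542 + 624100/(-2833735))/(-1069419 + (-569526 - 322813)) = (5003542 + 624100*(-1/2833735))/(-1069419 - 892339) = (5003542 - 124820/566747)/(-1961758) = (2835742293054/566747)*(-1/1961758) = -1417871146527/555910230613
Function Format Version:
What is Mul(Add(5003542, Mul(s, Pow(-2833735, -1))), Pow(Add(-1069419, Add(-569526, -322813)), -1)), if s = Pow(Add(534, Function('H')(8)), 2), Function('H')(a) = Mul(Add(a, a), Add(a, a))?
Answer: Rational(-1417871146527, 555910230613) ≈ -2.5505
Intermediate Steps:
Function('H')(a) = Mul(4, Pow(a, 2)) (Function('H')(a) = Mul(Mul(2, a), Mul(2, a)) = Mul(4, Pow(a, 2)))
s = 624100 (s = Pow(Add(534, Mul(4, Pow(8, 2))), 2) = Pow(Add(534, Mul(4, 64)), 2) = Pow(Add(534, 256), 2) = Pow(790, 2) = 624100)
Mul(Add(5003542, Mul(s, Pow(-2833735, -1))), Pow(Add(-1069419, Add(-569526, -322813)), -1)) = Mul(Add(5003542, Mul(624100, Pow(-2833735, -1))), Pow(Add(-1069419, Add(-569526, -322813)), -1)) = Mul(Add(5003542, Mul(624100, Rational(-1, 2833735))), Pow(Add(-1069419, -892339), -1)) = Mul(Add(5003542, Rational(-124820, 566747)), Pow(-1961758, -1)) = Mul(Rational(2835742293054, 566747), Rational(-1, 1961758)) = Rational(-1417871146527, 555910230613)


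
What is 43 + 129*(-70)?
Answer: -8987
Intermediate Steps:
43 + 129*(-70) = 43 - 9030 = -8987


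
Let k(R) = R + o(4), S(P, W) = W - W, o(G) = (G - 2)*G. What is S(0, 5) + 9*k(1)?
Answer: 81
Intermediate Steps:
o(G) = G*(-2 + G) (o(G) = (-2 + G)*G = G*(-2 + G))
S(P, W) = 0
k(R) = 8 + R (k(R) = R + 4*(-2 + 4) = R + 4*2 = R + 8 = 8 + R)
S(0, 5) + 9*k(1) = 0 + 9*(8 + 1) = 0 + 9*9 = 0 + 81 = 81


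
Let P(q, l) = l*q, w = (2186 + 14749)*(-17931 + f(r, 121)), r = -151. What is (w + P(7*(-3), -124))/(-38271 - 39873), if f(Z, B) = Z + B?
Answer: 101388977/26048 ≈ 3892.4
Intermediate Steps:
f(Z, B) = B + Z
w = -304169535 (w = (2186 + 14749)*(-17931 + (121 - 151)) = 16935*(-17931 - 30) = 16935*(-17961) = -304169535)
(w + P(7*(-3), -124))/(-38271 - 39873) = (-304169535 - 868*(-3))/(-38271 - 39873) = (-304169535 - 124*(-21))/(-78144) = (-304169535 + 2604)*(-1/78144) = -304166931*(-1/78144) = 101388977/26048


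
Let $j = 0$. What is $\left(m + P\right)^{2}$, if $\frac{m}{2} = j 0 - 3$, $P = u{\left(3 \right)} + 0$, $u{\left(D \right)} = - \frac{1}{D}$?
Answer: $\frac{361}{9} \approx 40.111$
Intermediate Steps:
$P = - \frac{1}{3}$ ($P = - \frac{1}{3} + 0 = - \frac{1}{3} \approx -0.33333$)
$m = -6$ ($m = 2 \left(0 \cdot 0 - 3\right) = 2 \left(0 - 3\right) = 2 \left(-3\right) = -6$)
$\left(m + P\right)^{2} = \left(-6 - \frac{1}{3}\right)^{2} = \left(- \frac{19}{3}\right)^{2} = \frac{361}{9}$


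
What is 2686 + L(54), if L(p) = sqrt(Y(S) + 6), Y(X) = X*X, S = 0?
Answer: 2686 + sqrt(6) ≈ 2688.4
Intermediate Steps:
Y(X) = X**2
L(p) = sqrt(6) (L(p) = sqrt(0**2 + 6) = sqrt(0 + 6) = sqrt(6))
2686 + L(54) = 2686 + sqrt(6)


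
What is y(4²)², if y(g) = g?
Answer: 256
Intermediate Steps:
y(4²)² = (4²)² = 16² = 256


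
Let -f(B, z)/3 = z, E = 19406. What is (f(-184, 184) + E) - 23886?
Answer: -5032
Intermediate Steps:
f(B, z) = -3*z
(f(-184, 184) + E) - 23886 = (-3*184 + 19406) - 23886 = (-552 + 19406) - 23886 = 18854 - 23886 = -5032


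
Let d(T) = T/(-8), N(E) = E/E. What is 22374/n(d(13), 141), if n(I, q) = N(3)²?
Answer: 22374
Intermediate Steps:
N(E) = 1
d(T) = -T/8 (d(T) = T*(-⅛) = -T/8)
n(I, q) = 1 (n(I, q) = 1² = 1)
22374/n(d(13), 141) = 22374/1 = 22374*1 = 22374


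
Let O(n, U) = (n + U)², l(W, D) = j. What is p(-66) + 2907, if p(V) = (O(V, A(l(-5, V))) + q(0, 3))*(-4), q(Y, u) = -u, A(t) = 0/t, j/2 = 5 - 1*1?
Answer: -14505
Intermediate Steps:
j = 8 (j = 2*(5 - 1*1) = 2*(5 - 1) = 2*4 = 8)
l(W, D) = 8
A(t) = 0
O(n, U) = (U + n)²
p(V) = 12 - 4*V² (p(V) = ((0 + V)² - 1*3)*(-4) = (V² - 3)*(-4) = (-3 + V²)*(-4) = 12 - 4*V²)
p(-66) + 2907 = (12 - 4*(-66)²) + 2907 = (12 - 4*4356) + 2907 = (12 - 17424) + 2907 = -17412 + 2907 = -14505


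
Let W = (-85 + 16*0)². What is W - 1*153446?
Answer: -146221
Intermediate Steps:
W = 7225 (W = (-85 + 0)² = (-85)² = 7225)
W - 1*153446 = 7225 - 1*153446 = 7225 - 153446 = -146221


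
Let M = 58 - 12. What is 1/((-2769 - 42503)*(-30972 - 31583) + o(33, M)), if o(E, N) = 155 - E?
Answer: 1/2831990082 ≈ 3.5311e-10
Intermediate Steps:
M = 46
1/((-2769 - 42503)*(-30972 - 31583) + o(33, M)) = 1/((-2769 - 42503)*(-30972 - 31583) + (155 - 1*33)) = 1/(-45272*(-62555) + (155 - 33)) = 1/(2831989960 + 122) = 1/2831990082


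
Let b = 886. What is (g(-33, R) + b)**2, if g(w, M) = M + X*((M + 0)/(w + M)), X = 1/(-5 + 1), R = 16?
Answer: 235254244/289 ≈ 8.1403e+5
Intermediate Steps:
X = -1/4 (X = 1/(-4) = -1/4 ≈ -0.25000)
g(w, M) = M - M/(4*(M + w)) (g(w, M) = M - (M + 0)/(4*(w + M)) = M - M/(4*(M + w)))
(g(-33, R) + b)**2 = ((1/4)*16*(-1 + 4*16 + 4*(-33))/(16 - 33) + 886)**2 = ((1/4)*16*(-1 + 64 - 132)/(-17) + 886)**2 = ((1/4)*16*(-1/17)*(-69) + 886)**2 = (276/17 + 886)**2 = (15338/17)**2 = 235254244/289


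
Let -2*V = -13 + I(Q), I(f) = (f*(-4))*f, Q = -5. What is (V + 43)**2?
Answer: 39601/4 ≈ 9900.3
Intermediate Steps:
I(f) = -4*f**2 (I(f) = (-4*f)*f = -4*f**2)
V = 113/2 (V = -(-13 - 4*(-5)**2)/2 = -(-13 - 4*25)/2 = -(-13 - 100)/2 = -1/2*(-113) = 113/2 ≈ 56.500)
(V + 43)**2 = (113/2 + 43)**2 = (199/2)**2 = 39601/4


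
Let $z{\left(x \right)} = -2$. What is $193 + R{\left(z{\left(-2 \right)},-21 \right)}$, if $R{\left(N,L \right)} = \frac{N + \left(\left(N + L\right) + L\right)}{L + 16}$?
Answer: $\frac{1011}{5} \approx 202.2$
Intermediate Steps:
$R{\left(N,L \right)} = \frac{2 L + 2 N}{16 + L}$ ($R{\left(N,L \right)} = \frac{N + \left(\left(L + N\right) + L\right)}{16 + L} = \frac{N + \left(N + 2 L\right)}{16 + L} = \frac{2 L + 2 N}{16 + L}$)
$193 + R{\left(z{\left(-2 \right)},-21 \right)} = 193 + \frac{2 \left(-21 - 2\right)}{16 - 21} = 193 + 2 \frac{1}{-5} \left(-23\right) = 193 + 2 \left(- \frac{1}{5}\right) \left(-23\right) = 193 + \frac{46}{5} = \frac{1011}{5}$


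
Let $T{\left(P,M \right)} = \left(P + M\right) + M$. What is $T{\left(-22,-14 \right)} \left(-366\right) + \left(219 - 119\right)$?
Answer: $18400$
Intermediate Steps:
$T{\left(P,M \right)} = P + 2 M$ ($T{\left(P,M \right)} = \left(M + P\right) + M = P + 2 M$)
$T{\left(-22,-14 \right)} \left(-366\right) + \left(219 - 119\right) = \left(-22 + 2 \left(-14\right)\right) \left(-366\right) + \left(219 - 119\right) = \left(-22 - 28\right) \left(-366\right) + 100 = \left(-50\right) \left(-366\right) + 100 = 18300 + 100 = 18400$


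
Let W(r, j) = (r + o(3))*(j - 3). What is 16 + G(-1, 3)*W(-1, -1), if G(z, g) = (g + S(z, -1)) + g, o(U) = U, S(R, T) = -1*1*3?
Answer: -8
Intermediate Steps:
S(R, T) = -3 (S(R, T) = -1*3 = -3)
G(z, g) = -3 + 2*g (G(z, g) = (g - 3) + g = (-3 + g) + g = -3 + 2*g)
W(r, j) = (-3 + j)*(3 + r) (W(r, j) = (r + 3)*(j - 3) = (3 + r)*(-3 + j) = (-3 + j)*(3 + r))
16 + G(-1, 3)*W(-1, -1) = 16 + (-3 + 2*3)*(-9 - 3*(-1) + 3*(-1) - 1*(-1)) = 16 + (-3 + 6)*(-9 + 3 - 3 + 1) = 16 + 3*(-8) = 16 - 24 = -8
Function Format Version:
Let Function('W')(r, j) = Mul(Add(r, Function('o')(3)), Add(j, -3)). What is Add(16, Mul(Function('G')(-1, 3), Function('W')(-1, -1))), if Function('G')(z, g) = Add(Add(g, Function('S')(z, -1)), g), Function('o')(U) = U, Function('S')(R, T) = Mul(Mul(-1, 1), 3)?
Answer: -8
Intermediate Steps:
Function('S')(R, T) = -3 (Function('S')(R, T) = Mul(-1, 3) = -3)
Function('G')(z, g) = Add(-3, Mul(2, g)) (Function('G')(z, g) = Add(Add(g, -3), g) = Add(Add(-3, g), g) = Add(-3, Mul(2, g)))
Function('W')(r, j) = Mul(Add(-3, j), Add(3, r)) (Function('W')(r, j) = Mul(Add(r, 3), Add(j, -3)) = Mul(Add(3, r), Add(-3, j)) = Mul(Add(-3, j), Add(3, r)))
Add(16, Mul(Function('G')(-1, 3), Function('W')(-1, -1))) = Add(16, Mul(Add(-3, Mul(2, 3)), Add(-9, Mul(-3, -1), Mul(3, -1), Mul(-1, -1)))) = Add(16, Mul(Add(-3, 6), Add(-9, 3, -3, 1))) = Add(16, Mul(3, -8)) = Add(16, -24) = -8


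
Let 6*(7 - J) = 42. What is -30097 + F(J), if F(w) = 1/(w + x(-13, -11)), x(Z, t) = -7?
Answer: -210680/7 ≈ -30097.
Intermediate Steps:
J = 0 (J = 7 - ⅙*42 = 7 - 7 = 0)
F(w) = 1/(-7 + w) (F(w) = 1/(w - 7) = 1/(-7 + w))
-30097 + F(J) = -30097 + 1/(-7 + 0) = -30097 + 1/(-7) = -30097 - ⅐ = -210680/7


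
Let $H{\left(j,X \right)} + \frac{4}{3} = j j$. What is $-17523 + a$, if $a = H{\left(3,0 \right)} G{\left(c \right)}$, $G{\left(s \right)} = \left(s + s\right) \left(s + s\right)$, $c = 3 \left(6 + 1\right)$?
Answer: $-3999$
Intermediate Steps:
$H{\left(j,X \right)} = - \frac{4}{3} + j^{2}$ ($H{\left(j,X \right)} = - \frac{4}{3} + j j = - \frac{4}{3} + j^{2}$)
$c = 21$ ($c = 3 \cdot 7 = 21$)
$G{\left(s \right)} = 4 s^{2}$ ($G{\left(s \right)} = 2 s 2 s = 4 s^{2}$)
$a = 13524$ ($a = \left(- \frac{4}{3} + 3^{2}\right) 4 \cdot 21^{2} = \left(- \frac{4}{3} + 9\right) 4 \cdot 441 = \frac{23}{3} \cdot 1764 = 13524$)
$-17523 + a = -17523 + 13524 = -3999$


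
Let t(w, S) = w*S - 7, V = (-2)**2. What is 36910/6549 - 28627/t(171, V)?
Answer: -162490153/4433673 ≈ -36.649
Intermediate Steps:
V = 4
t(w, S) = -7 + S*w (t(w, S) = S*w - 7 = -7 + S*w)
36910/6549 - 28627/t(171, V) = 36910/6549 - 28627/(-7 + 4*171) = 36910*(1/6549) - 28627/(-7 + 684) = 36910/6549 - 28627/677 = -162490153/4433673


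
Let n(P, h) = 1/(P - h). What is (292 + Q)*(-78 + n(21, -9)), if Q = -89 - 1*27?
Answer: -205832/15 ≈ -13722.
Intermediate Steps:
Q = -116 (Q = -89 - 27 = -116)
(292 + Q)*(-78 + n(21, -9)) = (292 - 116)*(-78 + 1/(21 - 1*(-9))) = 176*(-78 + 1/(21 + 9)) = 176*(-78 + 1/30) = 176*(-2339/30) = -205832/15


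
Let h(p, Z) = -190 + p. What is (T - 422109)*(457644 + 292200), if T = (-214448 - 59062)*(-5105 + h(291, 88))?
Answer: 1025953005628764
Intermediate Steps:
T = 1368644040 (T = (-214448 - 59062)*(-5105 + (-190 + 291)) = -273510*(-5105 + 101) = -273510*(-5004) = 1368644040)
(T - 422109)*(457644 + 292200) = (1368644040 - 422109)*(457644 + 292200) = 1368221931*749844 = 1025953005628764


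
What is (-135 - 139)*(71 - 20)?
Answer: -13974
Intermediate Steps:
(-135 - 139)*(71 - 20) = -274*51 = -13974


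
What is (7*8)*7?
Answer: 392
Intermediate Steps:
(7*8)*7 = 56*7 = 392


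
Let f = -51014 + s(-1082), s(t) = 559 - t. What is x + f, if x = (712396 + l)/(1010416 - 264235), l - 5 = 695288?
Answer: -36839786824/746181 ≈ -49371.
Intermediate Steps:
l = 695293 (l = 5 + 695288 = 695293)
x = 1407689/746181 (x = (712396 + 695293)/(1010416 - 264235) = 1407689/746181 ≈ 1.8865)
f = -49373 (f = -51014 + (559 - 1*(-1082)) = -51014 + (559 + 1082) = -51014 + 1641 = -49373)
x + f = 1407689/746181 - 49373 = -36839786824/746181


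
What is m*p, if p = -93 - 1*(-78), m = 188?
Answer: -2820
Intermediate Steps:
p = -15 (p = -93 + 78 = -15)
m*p = 188*(-15) = -2820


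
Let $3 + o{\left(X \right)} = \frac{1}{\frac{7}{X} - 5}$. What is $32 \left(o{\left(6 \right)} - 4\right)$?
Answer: $- \frac{5344}{23} \approx -232.35$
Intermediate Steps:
$o{\left(X \right)} = -3 + \frac{1}{-5 + \frac{7}{X}}$ ($o{\left(X \right)} = -3 + \frac{1}{\frac{7}{X} - 5} = -3 + \frac{1}{-5 + \frac{7}{X}}$)
$32 \left(o{\left(6 \right)} - 4\right) = 32 \left(\frac{21 - 96}{-7 + 5 \cdot 6} - 4\right) = 32 \left(\frac{21 - 96}{-7 + 30} - 4\right) = 32 \left(\frac{1}{23} \left(-75\right) - 4\right) = 32 \left(- \frac{75}{23} - 4\right) = 32 \left(- \frac{167}{23}\right) = - \frac{5344}{23}$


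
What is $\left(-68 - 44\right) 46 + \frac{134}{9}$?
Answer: $- \frac{46234}{9} \approx -5137.1$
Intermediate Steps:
$\left(-68 - 44\right) 46 + \frac{134}{9} = \left(-68 - 44\right) 46 + 134 \cdot \frac{1}{9} = \left(-112\right) 46 + \frac{134}{9} = -5152 + \frac{134}{9} = - \frac{46234}{9}$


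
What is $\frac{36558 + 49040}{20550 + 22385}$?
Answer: $\frac{85598}{42935} \approx 1.9937$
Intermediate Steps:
$\frac{36558 + 49040}{20550 + 22385} = \frac{85598}{42935}$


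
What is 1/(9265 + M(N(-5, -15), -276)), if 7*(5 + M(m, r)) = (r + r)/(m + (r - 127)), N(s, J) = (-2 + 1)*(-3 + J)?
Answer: 2695/24956252 ≈ 0.00010799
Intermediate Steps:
N(s, J) = 3 - J (N(s, J) = -(-3 + J) = 3 - J)
M(m, r) = -5 + 2*r/(7*(-127 + m + r)) (M(m, r) = -5 + ((r + r)/(m + (r - 127)))/7 = -5 + ((2*r)/(m + (-127 + r)))/7 = -5 + ((2*r)/(-127 + m + r))/7 = -5 + (2*r/(-127 + m + r))/7 = -5 + 2*r/(7*(-127 + m + r)))
1/(9265 + M(N(-5, -15), -276)) = 1/(9265 + (635 - 5*(3 - 1*(-15)) - 33/7*(-276))/(-127 + (3 - 1*(-15)) - 276)) = 1/(9265 + (635 - 5*(3 + 15) + 9108/7)/(-127 + (3 + 15) - 276)) = 1/(9265 + (635 - 5*18 + 9108/7)/(-127 + 18 - 276)) = 1/(9265 + (635 - 90 + 9108/7)/(-385)) = 1/(9265 - 1/385*12923/7) = 1/(9265 - 12923/2695) = 1/(24956252/2695) = 2695/24956252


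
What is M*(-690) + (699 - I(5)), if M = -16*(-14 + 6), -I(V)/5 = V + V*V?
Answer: -87471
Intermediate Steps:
I(V) = -5*V - 5*V**2 (I(V) = -5*(V + V*V) = -5*(V + V**2) = -5*V - 5*V**2)
M = 128 (M = -16*(-8) = 128)
M*(-690) + (699 - I(5)) = 128*(-690) + (699 - (-5)*5*(1 + 5)) = -88320 + (699 - (-5)*5*6) = -88320 + (699 - 1*(-150)) = -88320 + (699 + 150) = -88320 + 849 = -87471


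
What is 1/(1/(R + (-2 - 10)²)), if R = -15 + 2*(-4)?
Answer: 121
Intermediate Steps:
R = -23 (R = -15 - 8 = -23)
1/(1/(R + (-2 - 10)²)) = 1/(1/(-23 + (-2 - 10)²)) = 1/(1/(-23 + (-12)²)) = 1/(1/(-23 + 144)) = 1/(1/121) = 121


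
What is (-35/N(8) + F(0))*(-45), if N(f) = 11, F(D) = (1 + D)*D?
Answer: 1575/11 ≈ 143.18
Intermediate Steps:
F(D) = D*(1 + D)
(-35/N(8) + F(0))*(-45) = (-35/11 + 0*(1 + 0))*(-45) = (-35*1/11 + 0*1)*(-45) = (-35/11 + 0)*(-45) = -35/11*(-45) = 1575/11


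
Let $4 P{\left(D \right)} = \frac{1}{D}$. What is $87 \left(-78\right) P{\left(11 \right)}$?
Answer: $- \frac{3393}{22} \approx -154.23$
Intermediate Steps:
$P{\left(D \right)} = \frac{1}{4 D}$
$87 \left(-78\right) P{\left(11 \right)} = 87 \left(-78\right) \frac{1}{4 \cdot 11} = - 6786 \cdot \frac{1}{4} \cdot \frac{1}{11} = \left(-6786\right) \frac{1}{44} = - \frac{3393}{22}$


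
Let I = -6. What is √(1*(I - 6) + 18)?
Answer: √6 ≈ 2.4495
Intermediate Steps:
√(1*(I - 6) + 18) = √(1*(-6 - 6) + 18) = √(1*(-12) + 18) = √(-12 + 18) = √6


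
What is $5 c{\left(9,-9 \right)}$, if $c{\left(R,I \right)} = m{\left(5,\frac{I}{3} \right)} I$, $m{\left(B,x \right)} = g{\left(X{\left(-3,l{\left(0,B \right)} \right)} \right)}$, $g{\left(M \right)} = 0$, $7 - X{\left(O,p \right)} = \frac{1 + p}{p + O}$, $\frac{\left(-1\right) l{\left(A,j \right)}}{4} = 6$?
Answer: $0$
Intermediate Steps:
$l{\left(A,j \right)} = -24$ ($l{\left(A,j \right)} = \left(-4\right) 6 = -24$)
$X{\left(O,p \right)} = 7 - \frac{1 + p}{O + p}$ ($X{\left(O,p \right)} = 7 - \frac{1 + p}{p + O} = 7 - \frac{1 + p}{O + p}$)
$m{\left(B,x \right)} = 0$
$c{\left(R,I \right)} = 0$ ($c{\left(R,I \right)} = 0 I = 0$)
$5 c{\left(9,-9 \right)} = 5 \cdot 0 = 0$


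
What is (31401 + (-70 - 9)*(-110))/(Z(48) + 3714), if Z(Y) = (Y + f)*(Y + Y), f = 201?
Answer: 40091/27618 ≈ 1.4516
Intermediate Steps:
Z(Y) = 2*Y*(201 + Y) (Z(Y) = (Y + 201)*(Y + Y) = (201 + Y)*(2*Y) = 2*Y*(201 + Y))
(31401 + (-70 - 9)*(-110))/(Z(48) + 3714) = (31401 + (-70 - 9)*(-110))/(2*48*(201 + 48) + 3714) = (31401 - 79*(-110))/(2*48*249 + 3714) = (31401 + 8690)/(23904 + 3714) = 40091/27618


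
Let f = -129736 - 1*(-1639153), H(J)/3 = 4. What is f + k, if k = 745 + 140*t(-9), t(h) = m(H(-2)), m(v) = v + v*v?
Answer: 1532002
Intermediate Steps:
H(J) = 12 (H(J) = 3*4 = 12)
m(v) = v + v²
t(h) = 156 (t(h) = 12*(1 + 12) = 12*13 = 156)
f = 1509417 (f = -129736 + 1639153 = 1509417)
k = 22585 (k = 745 + 140*156 = 745 + 21840 = 22585)
f + k = 1509417 + 22585 = 1532002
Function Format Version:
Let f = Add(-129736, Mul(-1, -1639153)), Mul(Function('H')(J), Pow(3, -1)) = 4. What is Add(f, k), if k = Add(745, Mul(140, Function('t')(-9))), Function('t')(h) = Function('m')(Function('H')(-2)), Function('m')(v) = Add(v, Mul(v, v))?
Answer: 1532002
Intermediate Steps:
Function('H')(J) = 12 (Function('H')(J) = Mul(3, 4) = 12)
Function('m')(v) = Add(v, Pow(v, 2))
Function('t')(h) = 156 (Function('t')(h) = Mul(12, Add(1, 12)) = Mul(12, 13) = 156)
f = 1509417 (f = Add(-129736, 1639153) = 1509417)
k = 22585 (k = Add(745, Mul(140, 156)) = Add(745, 21840) = 22585)
Add(f, k) = Add(1509417, 22585) = 1532002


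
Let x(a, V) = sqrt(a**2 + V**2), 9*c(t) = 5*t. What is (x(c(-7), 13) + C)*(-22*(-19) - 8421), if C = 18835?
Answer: -150736505 - 8003*sqrt(14914)/9 ≈ -1.5085e+8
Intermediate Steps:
c(t) = 5*t/9 (c(t) = (5*t)/9 = 5*t/9)
x(a, V) = sqrt(V**2 + a**2)
(x(c(-7), 13) + C)*(-22*(-19) - 8421) = (sqrt(13**2 + ((5/9)*(-7))**2) + 18835)*(-22*(-19) - 8421) = (sqrt(169 + (-35/9)**2) + 18835)*(418 - 8421) = (sqrt(169 + 1225/81) + 18835)*(-8003) = (sqrt(14914/81) + 18835)*(-8003) = (sqrt(14914)/9 + 18835)*(-8003) = (18835 + sqrt(14914)/9)*(-8003) = -150736505 - 8003*sqrt(14914)/9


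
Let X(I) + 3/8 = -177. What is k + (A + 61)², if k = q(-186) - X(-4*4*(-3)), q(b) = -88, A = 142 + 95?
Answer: 711147/8 ≈ 88893.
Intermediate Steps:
X(I) = -1419/8 (X(I) = -3/8 - 177 = -1419/8)
A = 237
k = 715/8 (k = -88 - 1*(-1419/8) = -88 + 1419/8 = 715/8 ≈ 89.375)
k + (A + 61)² = 715/8 + (237 + 61)² = 715/8 + 298² = 715/8 + 88804 = 711147/8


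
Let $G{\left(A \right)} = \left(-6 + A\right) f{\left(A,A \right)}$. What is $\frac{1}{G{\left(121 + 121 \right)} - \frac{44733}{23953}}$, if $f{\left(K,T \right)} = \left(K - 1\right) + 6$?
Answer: $\frac{23953}{1396223543} \approx 1.7156 \cdot 10^{-5}$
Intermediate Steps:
$f{\left(K,T \right)} = 5 + K$ ($f{\left(K,T \right)} = \left(-1 + K\right) + 6 = 5 + K$)
$G{\left(A \right)} = \left(-6 + A\right) \left(5 + A\right)$
$\frac{1}{G{\left(121 + 121 \right)} - \frac{44733}{23953}} = \frac{1}{\left(-6 + \left(121 + 121\right)\right) \left(5 + \left(121 + 121\right)\right) - \frac{44733}{23953}} = \frac{1}{\left(-6 + 242\right) \left(5 + 242\right) - \frac{44733}{23953}} = \frac{1}{236 \cdot 247 - \frac{44733}{23953}} = \frac{1}{58292 - \frac{44733}{23953}} = \frac{1}{\frac{1396223543}{23953}} = \frac{23953}{1396223543}$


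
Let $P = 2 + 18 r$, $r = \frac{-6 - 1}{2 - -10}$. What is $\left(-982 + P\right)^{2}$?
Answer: $\frac{3924361}{4} \approx 9.8109 \cdot 10^{5}$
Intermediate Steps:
$r = - \frac{7}{12}$ ($r = - \frac{7}{2 + 10} = - \frac{7}{12} \approx -0.58333$)
$P = - \frac{17}{2}$ ($P = 2 + 18 \left(- \frac{7}{12}\right) = 2 - \frac{21}{2} = - \frac{17}{2} \approx -8.5$)
$\left(-982 + P\right)^{2} = \left(-982 - \frac{17}{2}\right)^{2} = \left(- \frac{1981}{2}\right)^{2} = \frac{3924361}{4}$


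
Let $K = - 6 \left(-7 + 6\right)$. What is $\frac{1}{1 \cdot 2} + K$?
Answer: $\frac{13}{2} \approx 6.5$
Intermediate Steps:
$K = 6$ ($K = \left(-6\right) \left(-1\right) = 6$)
$\frac{1}{1 \cdot 2} + K = \frac{1}{1 \cdot 2} + 6 = \frac{1}{2} + 6 = \frac{13}{2}$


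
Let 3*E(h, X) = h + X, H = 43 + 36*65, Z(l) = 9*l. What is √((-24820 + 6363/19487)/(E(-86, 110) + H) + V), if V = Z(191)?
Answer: √3709321629210004782/46593417 ≈ 41.335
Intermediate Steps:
H = 2383 (H = 43 + 2340 = 2383)
E(h, X) = X/3 + h/3 (E(h, X) = (h + X)/3 = (X + h)/3 = X/3 + h/3)
V = 1719 (V = 9*191 = 1719)
√((-24820 + 6363/19487)/(E(-86, 110) + H) + V) = √((-24820 + 6363/19487)/(((⅓)*110 + (⅓)*(-86)) + 2383) + 1719) = √((-24820 + 6363*(1/19487))/((110/3 - 86/3) + 2383) + 1719) = √((-24820 + 6363/19487)/(8 + 2383) + 1719) = √(-483660977/19487/2391 + 1719) = √(-483660977/19487*1/2391 + 1719) = √(-483660977/46593417 + 1719) = √(79610422846/46593417) = √3709321629210004782/46593417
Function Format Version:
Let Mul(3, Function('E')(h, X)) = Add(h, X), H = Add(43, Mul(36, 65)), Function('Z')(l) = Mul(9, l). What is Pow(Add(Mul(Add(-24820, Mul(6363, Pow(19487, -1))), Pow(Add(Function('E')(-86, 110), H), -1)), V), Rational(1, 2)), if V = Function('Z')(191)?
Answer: Mul(Rational(1, 46593417), Pow(3709321629210004782, Rational(1, 2))) ≈ 41.335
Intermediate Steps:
H = 2383 (H = Add(43, 2340) = 2383)
Function('E')(h, X) = Add(Mul(Rational(1, 3), X), Mul(Rational(1, 3), h)) (Function('E')(h, X) = Mul(Rational(1, 3), Add(h, X)) = Mul(Rational(1, 3), Add(X, h)) = Add(Mul(Rational(1, 3), X), Mul(Rational(1, 3), h)))
V = 1719 (V = Mul(9, 191) = 1719)
Pow(Add(Mul(Add(-24820, Mul(6363, Pow(19487, -1))), Pow(Add(Function('E')(-86, 110), H), -1)), V), Rational(1, 2)) = Pow(Add(Mul(Add(-24820, Mul(6363, Pow(19487, -1))), Pow(Add(Add(Mul(Rational(1, 3), 110), Mul(Rational(1, 3), -86)), 2383), -1)), 1719), Rational(1, 2)) = Pow(Add(Mul(Add(-24820, Mul(6363, Rational(1, 19487))), Pow(Add(Add(Rational(110, 3), Rational(-86, 3)), 2383), -1)), 1719), Rational(1, 2)) = Pow(Add(Mul(Add(-24820, Rational(6363, 19487)), Pow(Add(8, 2383), -1)), 1719), Rational(1, 2)) = Pow(Add(Mul(Rational(-483660977, 19487), Pow(2391, -1)), 1719), Rational(1, 2)) = Pow(Add(Mul(Rational(-483660977, 19487), Rational(1, 2391)), 1719), Rational(1, 2)) = Pow(Add(Rational(-483660977, 46593417), 1719), Rational(1, 2)) = Pow(Rational(79610422846, 46593417), Rational(1, 2)) = Mul(Rational(1, 46593417), Pow(3709321629210004782, Rational(1, 2)))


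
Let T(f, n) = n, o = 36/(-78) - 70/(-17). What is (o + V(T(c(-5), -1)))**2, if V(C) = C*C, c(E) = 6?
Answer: 1058841/48841 ≈ 21.679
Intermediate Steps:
o = 808/221 (o = 36*(-1/78) - 70*(-1/17) = -6/13 + 70/17 = 808/221 ≈ 3.6561)
V(C) = C**2
(o + V(T(c(-5), -1)))**2 = (808/221 + (-1)**2)**2 = (808/221 + 1)**2 = (1029/221)**2 = 1058841/48841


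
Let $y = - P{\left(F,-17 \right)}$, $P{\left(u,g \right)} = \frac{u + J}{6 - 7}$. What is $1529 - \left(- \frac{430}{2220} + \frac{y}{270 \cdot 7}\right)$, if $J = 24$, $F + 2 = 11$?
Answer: $\frac{17822549}{11655} \approx 1529.2$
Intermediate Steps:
$F = 9$ ($F = -2 + 11 = 9$)
$P{\left(u,g \right)} = -24 - u$ ($P{\left(u,g \right)} = \frac{u + 24}{6 - 7} = \frac{24 + u}{-1} = \left(24 + u\right) \left(-1\right) = -24 - u$)
$y = 33$ ($y = - (-24 - 9) = \left(-1\right) \left(-33\right) = 33$)
$1529 - \left(- \frac{430}{2220} + \frac{y}{270 \cdot 7}\right) = 1529 - \left(- \frac{430}{2220} + \frac{33}{270 \cdot 7}\right) = 1529 - \left(\left(-430\right) \frac{1}{2220} + \frac{33}{1890}\right) = 1529 - \left(- \frac{43}{222} + 33 \cdot \frac{1}{1890}\right) = 1529 - \left(- \frac{43}{222} + \frac{11}{630}\right) = 1529 - - \frac{2054}{11655} = 1529 + \frac{2054}{11655} = \frac{17822549}{11655}$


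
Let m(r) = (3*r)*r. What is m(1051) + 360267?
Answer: 3674070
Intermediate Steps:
m(r) = 3*r²
m(1051) + 360267 = 3*1051² + 360267 = 3*1104601 + 360267 = 3313803 + 360267 = 3674070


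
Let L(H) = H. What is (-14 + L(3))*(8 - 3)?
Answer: -55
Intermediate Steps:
(-14 + L(3))*(8 - 3) = (-14 + 3)*(8 - 3) = -11*5 = -55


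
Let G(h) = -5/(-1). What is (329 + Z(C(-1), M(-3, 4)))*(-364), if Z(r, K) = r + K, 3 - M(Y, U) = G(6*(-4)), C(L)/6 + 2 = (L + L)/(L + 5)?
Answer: -113568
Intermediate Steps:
C(L) = -12 + 12*L/(5 + L) (C(L) = -12 + 6*((L + L)/(L + 5)) = -12 + 6*((2*L)/(5 + L)) = -12 + 6*(2*L/(5 + L)) = -12 + 12*L/(5 + L))
G(h) = 5 (G(h) = -5*(-1) = 5)
M(Y, U) = -2 (M(Y, U) = 3 - 1*5 = 3 - 5 = -2)
Z(r, K) = K + r
(329 + Z(C(-1), M(-3, 4)))*(-364) = (329 + (-2 - 60/(5 - 1)))*(-364) = (329 + (-2 - 60/4))*(-364) = (329 + (-2 - 60*1/4))*(-364) = (329 + (-2 - 15))*(-364) = (329 - 17)*(-364) = 312*(-364) = -113568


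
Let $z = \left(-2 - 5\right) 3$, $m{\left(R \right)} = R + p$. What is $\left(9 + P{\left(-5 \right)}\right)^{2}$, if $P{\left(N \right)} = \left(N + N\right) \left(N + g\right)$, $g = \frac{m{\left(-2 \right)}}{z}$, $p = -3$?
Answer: $\frac{1413721}{441} \approx 3205.7$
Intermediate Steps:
$m{\left(R \right)} = -3 + R$ ($m{\left(R \right)} = R - 3 = -3 + R$)
$z = -21$ ($z = \left(-7\right) 3 = -21$)
$g = \frac{5}{21}$ ($g = \frac{-3 - 2}{-21} = \left(-5\right) \left(- \frac{1}{21}\right) = \frac{5}{21} \approx 0.2381$)
$P{\left(N \right)} = 2 N \left(\frac{5}{21} + N\right)$ ($P{\left(N \right)} = \left(N + N\right) \left(N + \frac{5}{21}\right) = 2 N \left(\frac{5}{21} + N\right)$)
$\left(9 + P{\left(-5 \right)}\right)^{2} = \left(9 + \frac{2}{21} \left(-5\right) \left(5 + 21 \left(-5\right)\right)\right)^{2} = \left(9 + \frac{2}{21} \left(-5\right) \left(5 - 105\right)\right)^{2} = \left(9 + \frac{2}{21} \left(-5\right) \left(-100\right)\right)^{2} = \left(9 + \frac{1000}{21}\right)^{2} = \left(\frac{1189}{21}\right)^{2} = \frac{1413721}{441}$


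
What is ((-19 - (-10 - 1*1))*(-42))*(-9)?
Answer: -3024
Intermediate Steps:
((-19 - (-10 - 1*1))*(-42))*(-9) = ((-19 - (-10 - 1))*(-42))*(-9) = ((-19 - 1*(-11))*(-42))*(-9) = ((-19 + 11)*(-42))*(-9) = -8*(-42)*(-9) = 336*(-9) = -3024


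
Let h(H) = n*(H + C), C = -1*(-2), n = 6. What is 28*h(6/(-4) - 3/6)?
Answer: 0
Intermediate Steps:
C = 2
h(H) = 12 + 6*H (h(H) = 6*(H + 2) = 6*(2 + H) = 12 + 6*H)
28*h(6/(-4) - 3/6) = 28*(12 + 6*(6/(-4) - 3/6)) = 28*(12 + 6*(6*(-¼) - 3*⅙)) = 28*(12 + 6*(-3/2 - ½)) = 28*(12 + 6*(-2)) = 28*(12 - 12) = 28*0 = 0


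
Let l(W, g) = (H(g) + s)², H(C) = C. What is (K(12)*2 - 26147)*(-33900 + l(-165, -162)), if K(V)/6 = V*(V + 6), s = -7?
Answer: 125760145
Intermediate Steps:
K(V) = 6*V*(6 + V) (K(V) = 6*(V*(V + 6)) = 6*(V*(6 + V)) = 6*V*(6 + V))
l(W, g) = (-7 + g)² (l(W, g) = (g - 7)² = (-7 + g)²)
(K(12)*2 - 26147)*(-33900 + l(-165, -162)) = ((6*12*(6 + 12))*2 - 26147)*(-33900 + (-7 - 162)²) = ((6*12*18)*2 - 26147)*(-33900 + (-169)²) = (1296*2 - 26147)*(-33900 + 28561) = (2592 - 26147)*(-5339) = -23555*(-5339) = 125760145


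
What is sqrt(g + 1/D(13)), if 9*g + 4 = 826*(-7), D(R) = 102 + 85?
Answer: I*sqrt(202328951)/561 ≈ 25.355*I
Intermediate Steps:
D(R) = 187
g = -5786/9 (g = -4/9 + (826*(-7))/9 = -4/9 + (1/9)*(-5782) = -4/9 - 5782/9 = -5786/9 ≈ -642.89)
sqrt(g + 1/D(13)) = sqrt(-5786/9 + 1/187) = sqrt(-1081973/1683) = I*sqrt(202328951)/561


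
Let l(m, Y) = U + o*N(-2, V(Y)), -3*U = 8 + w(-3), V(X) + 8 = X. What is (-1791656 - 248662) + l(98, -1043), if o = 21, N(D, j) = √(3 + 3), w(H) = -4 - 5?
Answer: -6120953/3 + 21*√6 ≈ -2.0403e+6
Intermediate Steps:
V(X) = -8 + X
w(H) = -9
N(D, j) = √6
U = ⅓ (U = -(8 - 9)/3 = -⅓*(-1) = ⅓ ≈ 0.33333)
l(m, Y) = ⅓ + 21*√6
(-1791656 - 248662) + l(98, -1043) = (-1791656 - 248662) + (⅓ + 21*√6) = -2040318 + (⅓ + 21*√6) = -6120953/3 + 21*√6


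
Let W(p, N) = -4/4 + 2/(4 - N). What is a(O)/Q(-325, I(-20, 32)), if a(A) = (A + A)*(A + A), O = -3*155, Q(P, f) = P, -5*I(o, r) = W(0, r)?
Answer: -34596/13 ≈ -2661.2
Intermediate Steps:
W(p, N) = -1 + 2/(4 - N) (W(p, N) = -4*¼ + 2/(4 - N) = -1 + 2/(4 - N))
I(o, r) = -(2 - r)/(5*(-4 + r))
O = -465
a(A) = 4*A² (a(A) = (2*A)*(2*A) = 4*A²)
a(O)/Q(-325, I(-20, 32)) = (4*(-465)²)/(-325) = (4*216225)*(-1/325) = 864900*(-1/325) = -34596/13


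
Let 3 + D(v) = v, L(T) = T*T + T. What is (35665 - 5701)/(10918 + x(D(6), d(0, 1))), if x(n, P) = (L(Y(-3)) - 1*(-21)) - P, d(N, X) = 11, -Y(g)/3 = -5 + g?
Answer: 681/262 ≈ 2.5992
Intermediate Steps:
Y(g) = 15 - 3*g (Y(g) = -3*(-5 + g) = 15 - 3*g)
L(T) = T + T**2 (L(T) = T**2 + T = T + T**2)
D(v) = -3 + v
x(n, P) = 621 - P (x(n, P) = ((15 - 3*(-3))*(1 + (15 - 3*(-3))) - 1*(-21)) - P = ((15 + 9)*(1 + (15 + 9)) + 21) - P = (24*(1 + 24) + 21) - P = (24*25 + 21) - P = (600 + 21) - P = 621 - P)
(35665 - 5701)/(10918 + x(D(6), d(0, 1))) = (35665 - 5701)/(10918 + (621 - 1*11)) = 29964/(10918 + (621 - 11)) = 29964/(10918 + 610) = 29964/11528 = 29964*(1/11528) = 681/262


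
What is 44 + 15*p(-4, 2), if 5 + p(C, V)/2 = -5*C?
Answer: 494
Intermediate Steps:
p(C, V) = -10 - 10*C (p(C, V) = -10 + 2*(-5*C) = -10 - 10*C)
44 + 15*p(-4, 2) = 44 + 15*(-10 - 10*(-4)) = 44 + 15*(-10 + 40) = 44 + 15*30 = 44 + 450 = 494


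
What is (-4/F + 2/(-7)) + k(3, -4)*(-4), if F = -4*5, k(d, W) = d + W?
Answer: 137/35 ≈ 3.9143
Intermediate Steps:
k(d, W) = W + d
F = -20
(-4/F + 2/(-7)) + k(3, -4)*(-4) = (-4/(-20) + 2/(-7)) + (-4 + 3)*(-4) = (-4*(-1/20) + 2*(-1/7)) - 1*(-4) = (1/5 - 2/7) + 4 = -3/35 + 4 = 137/35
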